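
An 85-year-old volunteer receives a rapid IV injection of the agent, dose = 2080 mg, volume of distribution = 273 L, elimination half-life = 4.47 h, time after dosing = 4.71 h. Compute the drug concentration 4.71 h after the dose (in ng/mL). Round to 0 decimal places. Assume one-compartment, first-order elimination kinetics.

C₀ = Dose / Vd = 2080 / 273 = 7.619 mg/L
k = ln2 / t½ = 0.693147 / 4.47 = 0.1551 h⁻¹
C = C₀ · e^(−k·t) = 7.619 × e^(−0.1551 × 4.71)
  = 7.619 × 0.4817 = 3.670 mg/L
Convert: 3.670 mg/L × 1000 = 3670 ng/mL

3670 ng/mL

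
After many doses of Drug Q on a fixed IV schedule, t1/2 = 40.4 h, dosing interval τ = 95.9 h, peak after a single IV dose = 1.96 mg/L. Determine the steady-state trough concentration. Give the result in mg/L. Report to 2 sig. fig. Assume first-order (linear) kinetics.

0.47 mg/L

k = ln2 / t½ = 0.693147 / 40.4 = 0.01716 h⁻¹
e^(−kτ) = e^(−0.01716 × 95.9) = 0.1929
Accumulation ratio R = 1 / (1 − e^(−kτ)) = 1 / (1 − 0.1929) = 1.239
Steady-state trough = C₀ × R × e^(−kτ) = 1.96 × 1.239 × 0.1929 = 0.4684 mg/L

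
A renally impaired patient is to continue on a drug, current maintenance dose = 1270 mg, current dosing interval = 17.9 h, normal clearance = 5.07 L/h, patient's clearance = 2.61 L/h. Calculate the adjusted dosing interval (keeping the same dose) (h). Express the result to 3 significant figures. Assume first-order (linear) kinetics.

34.8 h

To keep the same average steady-state level, dosing rate must scale with clearance.
CL ratio = 2.61 / 5.07 = 0.5148
New interval (same dose) = 17.9 / 0.5148 = 34.77 h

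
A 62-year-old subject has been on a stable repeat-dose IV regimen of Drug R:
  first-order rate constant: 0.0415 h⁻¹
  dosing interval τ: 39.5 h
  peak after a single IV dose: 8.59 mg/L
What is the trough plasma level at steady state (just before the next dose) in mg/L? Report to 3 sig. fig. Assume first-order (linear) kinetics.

e^(−kτ) = e^(−0.04150 × 39.5) = 0.1941
Accumulation ratio R = 1 / (1 − e^(−kτ)) = 1 / (1 − 0.1941) = 1.241
Steady-state trough = C₀ × R × e^(−kτ) = 8.59 × 1.241 × 0.1941 = 2.069 mg/L

2.07 mg/L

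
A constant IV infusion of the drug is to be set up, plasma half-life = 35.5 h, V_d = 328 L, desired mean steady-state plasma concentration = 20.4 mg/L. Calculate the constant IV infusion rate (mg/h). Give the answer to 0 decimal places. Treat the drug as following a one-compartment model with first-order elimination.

k = ln2 / t½ = 0.693147 / 35.5 = 0.01953 h⁻¹
CL = k × Vd = 0.01953 × 328 = 6.406 L/h
At steady state, infusion rate R₀ = Css × CL = 20.4 × 6.406 = 130.7 mg/h

131 mg/h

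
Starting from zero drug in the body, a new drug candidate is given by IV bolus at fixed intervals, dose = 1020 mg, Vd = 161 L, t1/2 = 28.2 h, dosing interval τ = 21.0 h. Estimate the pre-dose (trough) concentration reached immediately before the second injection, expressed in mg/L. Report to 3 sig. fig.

C₀ per dose = Dose / Vd = 1020 / 161 = 6.335 mg/L
k = ln2 / t½ = 0.693147 / 28.2 = 0.02458 h⁻¹
Fraction remaining after one interval: r = e^(−kτ) = e^(−0.02458 × 21.0) = 0.5968
Before dose 2, 1 dose has been given (aged 1τ).
C_trough = C₀ × r = 6.335 × 0.5968 = 3.781 mg/L

3.78 mg/L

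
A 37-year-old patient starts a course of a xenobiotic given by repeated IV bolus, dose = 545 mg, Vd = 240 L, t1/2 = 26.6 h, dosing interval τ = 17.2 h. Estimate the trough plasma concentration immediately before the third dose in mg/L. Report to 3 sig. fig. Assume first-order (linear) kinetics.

2.38 mg/L

C₀ per dose = Dose / Vd = 545 / 240 = 2.271 mg/L
k = ln2 / t½ = 0.693147 / 26.6 = 0.02606 h⁻¹
Fraction remaining after one interval: r = e^(−kτ) = e^(−0.02606 × 17.2) = 0.6388
Before dose 3, 2 doses have been given (aged 1τ, 2τ).
C_trough = C₀ × (r + r²) = 2.271 × (0.6388 + 0.4081) = 2.378 mg/L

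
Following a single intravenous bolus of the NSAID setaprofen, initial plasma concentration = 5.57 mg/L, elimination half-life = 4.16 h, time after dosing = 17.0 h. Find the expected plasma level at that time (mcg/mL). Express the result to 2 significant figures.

0.33 mcg/mL

k = ln2 / t½ = 0.693147 / 4.16 = 0.1666 h⁻¹
C = C₀ · e^(−k·t) = 5.570 × e^(−0.1666 × 17.0)
  = 5.570 × 0.05888 = 0.3280 mg/L
(0.3280 mg/L = 0.3280 mcg/mL)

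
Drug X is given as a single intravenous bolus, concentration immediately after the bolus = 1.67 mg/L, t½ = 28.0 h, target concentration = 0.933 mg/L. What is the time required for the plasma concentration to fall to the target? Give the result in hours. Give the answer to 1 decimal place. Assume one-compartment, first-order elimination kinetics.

23.5 h

k = ln2 / t½ = 0.693147 / 28.0 = 0.02476 h⁻¹
t = ln(C₀ / C) / k = ln(1.670 / 0.933) / 0.02476
  = ln(1.790) / 0.02476 = 0.5822 / 0.02476 = 23.51 h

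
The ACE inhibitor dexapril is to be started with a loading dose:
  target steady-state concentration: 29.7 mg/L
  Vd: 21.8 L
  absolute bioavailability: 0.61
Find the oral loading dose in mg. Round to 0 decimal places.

LD = Css × Vd / F = 29.7 × 21.8 / 0.61 = 1061 mg

1061 mg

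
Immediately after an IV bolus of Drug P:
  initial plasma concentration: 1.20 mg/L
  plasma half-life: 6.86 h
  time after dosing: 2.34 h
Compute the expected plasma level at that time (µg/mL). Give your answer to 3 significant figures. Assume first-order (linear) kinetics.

0.947 µg/mL

k = ln2 / t½ = 0.693147 / 6.86 = 0.1010 h⁻¹
C = C₀ · e^(−k·t) = 1.200 × e^(−0.1010 × 2.34)
  = 1.200 × 0.7895 = 0.9474 mg/L
(0.9474 mg/L = 0.9474 µg/mL)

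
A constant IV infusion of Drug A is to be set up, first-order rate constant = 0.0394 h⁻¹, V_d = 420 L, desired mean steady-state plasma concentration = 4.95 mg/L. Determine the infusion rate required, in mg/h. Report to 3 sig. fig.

81.9 mg/h

CL = k × Vd = 0.03940 × 420 = 16.55 L/h
At steady state, infusion rate R₀ = Css × CL = 4.95 × 16.55 = 81.92 mg/h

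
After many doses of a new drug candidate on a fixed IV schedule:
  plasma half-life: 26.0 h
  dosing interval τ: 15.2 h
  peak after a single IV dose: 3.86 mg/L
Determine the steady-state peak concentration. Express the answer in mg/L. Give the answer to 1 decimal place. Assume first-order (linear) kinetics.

11.6 mg/L

k = ln2 / t½ = 0.693147 / 26.0 = 0.02666 h⁻¹
e^(−kτ) = e^(−0.02666 × 15.2) = 0.6668
Accumulation ratio R = 1 / (1 − e^(−kτ)) = 1 / (1 − 0.6668) = 3.001
Steady-state peak = C₀ × R = 3.86 × 3.001 = 11.58 mg/L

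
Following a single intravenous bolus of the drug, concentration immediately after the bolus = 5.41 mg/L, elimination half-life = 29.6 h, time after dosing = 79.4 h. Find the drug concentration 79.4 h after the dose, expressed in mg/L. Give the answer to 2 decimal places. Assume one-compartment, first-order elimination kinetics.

0.84 mg/L

k = ln2 / t½ = 0.693147 / 29.6 = 0.02342 h⁻¹
C = C₀ · e^(−k·t) = 5.410 × e^(−0.02342 × 79.4)
  = 5.410 × 0.1557 = 0.8423 mg/L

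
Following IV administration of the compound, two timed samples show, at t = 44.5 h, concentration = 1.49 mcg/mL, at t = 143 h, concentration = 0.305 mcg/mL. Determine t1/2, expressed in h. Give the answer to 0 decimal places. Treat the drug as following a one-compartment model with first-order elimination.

43 h

k = ln(C₁/C₂) / (t₂ − t₁) = ln(1.49/0.305) / (143 − 44.5)
  = 1.586 / 98.50 = 0.01610 h⁻¹
t½ = ln2 / k = 0.693147 / 0.01610 = 43.05 h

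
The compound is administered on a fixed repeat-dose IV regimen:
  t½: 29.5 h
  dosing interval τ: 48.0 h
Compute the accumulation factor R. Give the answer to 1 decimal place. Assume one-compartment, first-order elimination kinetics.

1.5

k = ln2 / t½ = 0.693147 / 29.5 = 0.02350 h⁻¹
e^(−kτ) = e^(−0.02350 × 48.0) = 0.3237
Accumulation ratio R = 1 / (1 − e^(−kτ)) = 1 / (1 − 0.3237) = 1.479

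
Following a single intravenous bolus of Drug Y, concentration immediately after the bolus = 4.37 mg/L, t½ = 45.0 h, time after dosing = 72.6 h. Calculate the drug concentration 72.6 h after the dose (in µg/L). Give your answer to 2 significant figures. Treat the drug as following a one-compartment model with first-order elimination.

1400 µg/L

k = ln2 / t½ = 0.693147 / 45.0 = 0.01540 h⁻¹
C = C₀ · e^(−k·t) = 4.370 × e^(−0.01540 × 72.6)
  = 4.370 × 0.3269 = 1.429 mg/L
Convert: 1.429 mg/L × 1000 = 1429 µg/L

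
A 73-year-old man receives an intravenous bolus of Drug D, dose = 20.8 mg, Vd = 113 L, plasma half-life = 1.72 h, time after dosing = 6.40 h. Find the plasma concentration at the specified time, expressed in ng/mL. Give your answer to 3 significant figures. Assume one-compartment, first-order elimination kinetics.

C₀ = Dose / Vd = 20.80 / 113 = 0.1841 mg/L
k = ln2 / t½ = 0.693147 / 1.72 = 0.4030 h⁻¹
C = C₀ · e^(−k·t) = 0.1841 × e^(−0.4030 × 6.40)
  = 0.1841 × 0.07583 = 0.01396 mg/L
Convert: 0.01396 mg/L × 1000 = 13.96 ng/mL

14.0 ng/mL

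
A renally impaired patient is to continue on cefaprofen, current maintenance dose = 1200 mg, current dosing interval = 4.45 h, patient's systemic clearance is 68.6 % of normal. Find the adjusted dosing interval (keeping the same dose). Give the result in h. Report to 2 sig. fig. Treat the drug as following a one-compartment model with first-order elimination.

6.5 h

To keep the same average steady-state level, dosing rate must scale with clearance.
CL ratio = 68.6 / 100 = 0.6860
New interval (same dose) = 4.45 / 0.6860 = 6.487 h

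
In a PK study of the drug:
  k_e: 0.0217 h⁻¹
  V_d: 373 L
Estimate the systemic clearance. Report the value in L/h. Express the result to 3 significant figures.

CL = k × Vd = 0.0217 × 373 = 8.094 L/h

8.09 L/h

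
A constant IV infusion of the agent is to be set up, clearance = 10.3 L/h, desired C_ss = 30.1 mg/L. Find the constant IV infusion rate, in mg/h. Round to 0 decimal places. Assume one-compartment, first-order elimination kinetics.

310 mg/h

At steady state, infusion rate R₀ = Css × CL = 30.1 × 10.30 = 310.0 mg/h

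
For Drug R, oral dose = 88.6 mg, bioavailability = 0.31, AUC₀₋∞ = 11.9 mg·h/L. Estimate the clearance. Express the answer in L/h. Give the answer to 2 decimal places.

2.31 L/h

CL = F·Dose / AUC = 0.31 × 88.6 / 11.9 = 2.308 L/h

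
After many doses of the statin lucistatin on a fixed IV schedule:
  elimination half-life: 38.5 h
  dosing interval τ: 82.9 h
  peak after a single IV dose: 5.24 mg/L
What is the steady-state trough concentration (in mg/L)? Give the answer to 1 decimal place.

1.5 mg/L

k = ln2 / t½ = 0.693147 / 38.5 = 0.01800 h⁻¹
e^(−kτ) = e^(−0.01800 × 82.9) = 0.2249
Accumulation ratio R = 1 / (1 − e^(−kτ)) = 1 / (1 − 0.2249) = 1.290
Steady-state trough = C₀ × R × e^(−kτ) = 5.24 × 1.290 × 0.2249 = 1.520 mg/L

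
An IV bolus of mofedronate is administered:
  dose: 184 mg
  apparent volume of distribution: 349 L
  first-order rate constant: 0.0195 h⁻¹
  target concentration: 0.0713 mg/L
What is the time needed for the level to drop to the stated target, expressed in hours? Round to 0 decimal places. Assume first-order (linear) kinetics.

103 h

C₀ = Dose / Vd = 184.0 / 349 = 0.5272 mg/L
t = ln(C₀ / C) / k = ln(0.5272 / 0.0713) / 0.01950
  = ln(7.394) / 0.01950 = 2.001 / 0.01950 = 102.6 h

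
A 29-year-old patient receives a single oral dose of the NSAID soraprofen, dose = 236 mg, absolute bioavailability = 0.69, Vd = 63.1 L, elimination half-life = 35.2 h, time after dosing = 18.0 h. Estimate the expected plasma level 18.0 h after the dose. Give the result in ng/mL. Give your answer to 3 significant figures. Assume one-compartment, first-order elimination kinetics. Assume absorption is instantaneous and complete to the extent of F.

1810 ng/mL

Amount reaching circulation = F × Dose = 0.69 × 236.0 = 162.8 mg
C₀ = F·Dose / Vd = 162.8 / 63.1 = 2.580 mg/L
k = ln2 / t½ = 0.693147 / 35.2 = 0.01969 h⁻¹
C = C₀ · e^(−k·t) = 2.580 × e^(−0.01969 × 18.0)
  = 2.580 × 0.7016 = 1.810 mg/L
Convert: 1.810 mg/L × 1000 = 1810 ng/mL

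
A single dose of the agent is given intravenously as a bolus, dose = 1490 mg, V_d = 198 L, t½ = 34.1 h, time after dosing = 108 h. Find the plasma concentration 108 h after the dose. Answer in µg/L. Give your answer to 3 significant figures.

C₀ = Dose / Vd = 1490 / 198 = 7.525 mg/L
k = ln2 / t½ = 0.693147 / 34.1 = 0.02033 h⁻¹
C = C₀ · e^(−k·t) = 7.525 × e^(−0.02033 × 108)
  = 7.525 × 0.1113 = 0.8375 mg/L
Convert: 0.8375 mg/L × 1000 = 837.5 µg/L

838 µg/L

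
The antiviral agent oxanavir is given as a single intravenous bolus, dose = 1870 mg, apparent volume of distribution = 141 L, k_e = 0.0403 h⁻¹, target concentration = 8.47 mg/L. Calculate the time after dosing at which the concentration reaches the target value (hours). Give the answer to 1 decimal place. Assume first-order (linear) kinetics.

C₀ = Dose / Vd = 1870 / 141 = 13.26 mg/L
t = ln(C₀ / C) / k = ln(13.26 / 8.47) / 0.04030
  = ln(1.566) / 0.04030 = 0.4485 / 0.04030 = 11.13 h

11.1 h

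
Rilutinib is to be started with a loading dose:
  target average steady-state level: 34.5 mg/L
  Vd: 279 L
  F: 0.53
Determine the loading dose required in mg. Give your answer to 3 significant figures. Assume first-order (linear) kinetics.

LD = Css × Vd / F = 34.5 × 279 / 0.53 = 18160 mg

18200 mg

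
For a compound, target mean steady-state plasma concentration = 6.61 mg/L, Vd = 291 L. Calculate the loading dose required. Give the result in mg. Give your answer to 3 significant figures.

LD = Css × Vd = 6.61 × 291 = 1924 mg

1920 mg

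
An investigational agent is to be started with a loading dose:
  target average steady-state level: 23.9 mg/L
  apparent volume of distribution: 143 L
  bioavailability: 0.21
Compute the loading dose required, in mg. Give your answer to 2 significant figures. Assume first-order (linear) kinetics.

LD = Css × Vd / F = 23.9 × 143 / 0.21 = 16270 mg

16000 mg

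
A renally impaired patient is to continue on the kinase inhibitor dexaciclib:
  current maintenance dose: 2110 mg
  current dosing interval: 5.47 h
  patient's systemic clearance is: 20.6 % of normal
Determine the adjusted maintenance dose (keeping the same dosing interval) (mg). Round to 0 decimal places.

435 mg

To keep the same average steady-state level, dosing rate must scale with clearance.
CL ratio = 20.6 / 100 = 0.2060
New dose (same interval) = 2110 × 0.2060 = 434.7 mg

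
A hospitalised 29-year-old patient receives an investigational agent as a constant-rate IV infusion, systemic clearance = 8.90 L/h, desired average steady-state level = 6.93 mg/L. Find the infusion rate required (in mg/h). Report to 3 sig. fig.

61.7 mg/h

At steady state, infusion rate R₀ = Css × CL = 6.93 × 8.900 = 61.68 mg/h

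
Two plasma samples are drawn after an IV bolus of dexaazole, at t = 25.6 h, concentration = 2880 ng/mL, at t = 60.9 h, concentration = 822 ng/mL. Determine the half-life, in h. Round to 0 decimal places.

k = ln(C₁/C₂) / (t₂ − t₁) = ln(2880/822) / (60.9 − 25.6)
  = 1.254 / 35.30 = 0.03552 h⁻¹
t½ = ln2 / k = 0.693147 / 0.03552 = 19.51 h

20 h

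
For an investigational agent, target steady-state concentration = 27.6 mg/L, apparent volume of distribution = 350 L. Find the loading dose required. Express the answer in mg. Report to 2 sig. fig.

LD = Css × Vd = 27.6 × 350 = 9660 mg

9700 mg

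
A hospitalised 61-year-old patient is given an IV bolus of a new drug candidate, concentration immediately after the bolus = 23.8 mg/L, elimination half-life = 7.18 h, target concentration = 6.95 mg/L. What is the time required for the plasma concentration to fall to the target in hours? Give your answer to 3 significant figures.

12.8 h

k = ln2 / t½ = 0.693147 / 7.18 = 0.09654 h⁻¹
t = ln(C₀ / C) / k = ln(23.80 / 6.95) / 0.09654
  = ln(3.424) / 0.09654 = 1.231 / 0.09654 = 12.75 h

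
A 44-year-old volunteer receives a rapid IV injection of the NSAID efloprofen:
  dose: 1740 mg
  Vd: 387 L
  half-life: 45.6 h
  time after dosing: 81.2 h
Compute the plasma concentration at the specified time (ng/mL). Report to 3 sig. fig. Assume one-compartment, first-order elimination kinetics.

1310 ng/mL

C₀ = Dose / Vd = 1740 / 387 = 4.496 mg/L
k = ln2 / t½ = 0.693147 / 45.6 = 0.01520 h⁻¹
C = C₀ · e^(−k·t) = 4.496 × e^(−0.01520 × 81.2)
  = 4.496 × 0.2911 = 1.309 mg/L
Convert: 1.309 mg/L × 1000 = 1309 ng/mL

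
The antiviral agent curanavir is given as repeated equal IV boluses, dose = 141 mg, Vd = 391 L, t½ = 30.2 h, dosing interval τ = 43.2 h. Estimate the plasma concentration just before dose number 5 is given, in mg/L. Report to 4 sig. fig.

0.2087 mg/L

C₀ per dose = Dose / Vd = 141 / 391 = 0.3606 mg/L
k = ln2 / t½ = 0.693147 / 30.2 = 0.02295 h⁻¹
Fraction remaining after one interval: r = e^(−kτ) = e^(−0.02295 × 43.2) = 0.3710
Before dose 5, 4 doses have been given (aged 1τ, 2τ, 3τ, 4τ).
C_trough = C₀ × (r + r² + … + r^4) = C₀ × r(1−r^4)/(1−r)
        = 0.3606 × 0.3710 × (1 − 0.01895) / (1 − 0.3710) = 0.2087 mg/L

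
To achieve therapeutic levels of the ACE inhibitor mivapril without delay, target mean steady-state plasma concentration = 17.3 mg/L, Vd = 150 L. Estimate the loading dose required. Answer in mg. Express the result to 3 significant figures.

2600 mg

LD = Css × Vd = 17.3 × 150 = 2595 mg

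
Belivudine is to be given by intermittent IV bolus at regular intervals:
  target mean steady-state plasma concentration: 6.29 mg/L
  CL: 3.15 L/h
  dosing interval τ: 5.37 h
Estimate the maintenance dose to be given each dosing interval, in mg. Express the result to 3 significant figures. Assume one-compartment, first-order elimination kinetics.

At steady state, Dose/τ = Css × CL.
Dose = Css × CL × τ = 6.29 × 3.150 × 5.37 = 106.4 mg

106 mg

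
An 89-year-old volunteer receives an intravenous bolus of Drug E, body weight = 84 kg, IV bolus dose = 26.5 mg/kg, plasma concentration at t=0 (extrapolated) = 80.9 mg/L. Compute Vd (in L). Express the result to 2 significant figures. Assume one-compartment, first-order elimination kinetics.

28 L

Dose = 26.5 × 84 = 2226 mg
Vd = Dose / C₀ = 2226 / 80.9 = 27.52 L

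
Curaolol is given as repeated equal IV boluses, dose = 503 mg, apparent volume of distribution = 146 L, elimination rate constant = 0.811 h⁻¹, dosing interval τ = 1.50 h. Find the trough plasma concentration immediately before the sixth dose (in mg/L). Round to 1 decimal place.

1.4 mg/L

C₀ per dose = Dose / Vd = 503 / 146 = 3.445 mg/L
Fraction remaining after one interval: r = e^(−kτ) = e^(−0.8110 × 1.50) = 0.2963
Before dose 6, 5 doses have been given (aged 1τ, 2τ, 3τ, 4τ, 5τ).
C_trough = C₀ × (r + r² + … + r^5) = C₀ × r(1−r^5)/(1−r)
        = 3.445 × 0.2963 × (1 − 0.002284) / (1 − 0.2963) = 1.447 mg/L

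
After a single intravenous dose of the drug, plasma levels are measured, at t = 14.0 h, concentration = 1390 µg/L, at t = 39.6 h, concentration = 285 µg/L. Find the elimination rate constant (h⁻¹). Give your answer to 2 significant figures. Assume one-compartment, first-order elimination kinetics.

0.062 h⁻¹

k = ln(C₁/C₂) / (t₂ − t₁) = ln(1390/285) / (39.6 − 14.0)
  = 1.585 / 25.60 = 0.06191 h⁻¹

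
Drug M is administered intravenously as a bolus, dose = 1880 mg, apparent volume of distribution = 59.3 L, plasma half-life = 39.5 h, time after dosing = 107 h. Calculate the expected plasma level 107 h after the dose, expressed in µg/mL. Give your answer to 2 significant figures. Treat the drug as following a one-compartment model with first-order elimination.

C₀ = Dose / Vd = 1880 / 59.3 = 31.70 mg/L
k = ln2 / t½ = 0.693147 / 39.5 = 0.01755 h⁻¹
C = C₀ · e^(−k·t) = 31.70 × e^(−0.01755 × 107)
  = 31.70 × 0.1529 = 4.847 mg/L
(4.847 mg/L = 4.847 µg/mL)

4.8 µg/mL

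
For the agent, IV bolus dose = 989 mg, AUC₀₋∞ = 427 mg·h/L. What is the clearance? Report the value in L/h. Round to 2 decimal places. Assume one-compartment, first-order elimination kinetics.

CL = Dose / AUC = 989 / 427 = 2.316 L/h

2.32 L/h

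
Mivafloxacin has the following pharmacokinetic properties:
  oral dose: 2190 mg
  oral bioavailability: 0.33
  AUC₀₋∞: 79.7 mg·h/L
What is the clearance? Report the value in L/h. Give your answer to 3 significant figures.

9.07 L/h

CL = F·Dose / AUC = 0.33 × 2190 / 79.7 = 9.068 L/h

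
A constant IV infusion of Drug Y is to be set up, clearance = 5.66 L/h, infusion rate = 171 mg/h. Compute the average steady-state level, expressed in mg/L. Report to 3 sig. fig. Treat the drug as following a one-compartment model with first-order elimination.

At steady state Css = R₀ / CL = 171 / 5.660 = 30.21 mg/L

30.2 mg/L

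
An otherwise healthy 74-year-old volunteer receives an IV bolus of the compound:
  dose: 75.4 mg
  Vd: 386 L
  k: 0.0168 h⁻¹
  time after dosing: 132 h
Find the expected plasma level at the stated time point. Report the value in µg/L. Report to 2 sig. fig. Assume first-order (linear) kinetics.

C₀ = Dose / Vd = 75.40 / 386 = 0.1953 mg/L
C = C₀ · e^(−k·t) = 0.1953 × e^(−0.01680 × 132)
  = 0.1953 × 0.1089 = 0.02127 mg/L
Convert: 0.02127 mg/L × 1000 = 21.27 µg/L

21 µg/L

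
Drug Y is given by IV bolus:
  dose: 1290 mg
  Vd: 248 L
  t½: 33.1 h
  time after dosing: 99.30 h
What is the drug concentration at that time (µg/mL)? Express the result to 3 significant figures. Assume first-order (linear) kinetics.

C₀ = Dose / Vd = 1290 / 248 = 5.202 mg/L
k = ln2 / t½ = 0.693147 / 33.1 = 0.02094 h⁻¹
t / t½ = 99.30 / 33.1 = 3 half-lives
C = C₀ × (1/2)^3 = 5.202 × 0.1250 = 0.6503 mg/L
(0.6503 mg/L = 0.6503 µg/mL)

0.650 µg/mL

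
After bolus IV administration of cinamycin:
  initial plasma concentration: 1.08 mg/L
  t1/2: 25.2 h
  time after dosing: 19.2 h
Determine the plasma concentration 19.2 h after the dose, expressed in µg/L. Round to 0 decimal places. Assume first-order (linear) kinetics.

k = ln2 / t½ = 0.693147 / 25.2 = 0.02751 h⁻¹
C = C₀ · e^(−k·t) = 1.080 × e^(−0.02751 × 19.2)
  = 1.080 × 0.5897 = 0.6369 mg/L
Convert: 0.6369 mg/L × 1000 = 636.9 µg/L

637 µg/L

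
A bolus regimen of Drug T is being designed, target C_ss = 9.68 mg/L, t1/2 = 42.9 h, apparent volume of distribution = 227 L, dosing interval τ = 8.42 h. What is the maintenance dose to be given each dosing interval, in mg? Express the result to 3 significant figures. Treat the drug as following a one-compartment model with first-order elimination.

299 mg

k = ln2 / t½ = 0.693147 / 42.9 = 0.01616 h⁻¹
CL = k × Vd = 0.01616 × 227 = 3.668 L/h
At steady state, Dose/τ = Css × CL.
Dose = Css × CL × τ = 9.68 × 3.668 × 8.42 = 299.0 mg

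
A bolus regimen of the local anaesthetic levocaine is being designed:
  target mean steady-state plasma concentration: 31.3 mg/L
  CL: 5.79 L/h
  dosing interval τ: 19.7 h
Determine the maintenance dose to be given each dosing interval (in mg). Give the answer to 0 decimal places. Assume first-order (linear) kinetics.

3570 mg

At steady state, Dose/τ = Css × CL.
Dose = Css × CL × τ = 31.3 × 5.790 × 19.7 = 3570 mg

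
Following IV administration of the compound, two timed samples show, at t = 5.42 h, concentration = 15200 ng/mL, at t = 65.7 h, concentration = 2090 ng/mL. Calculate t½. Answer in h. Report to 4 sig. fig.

k = ln(C₁/C₂) / (t₂ − t₁) = ln(15200/2090) / (65.7 − 5.42)
  = 1.984 / 60.28 = 0.03291 h⁻¹
t½ = ln2 / k = 0.693147 / 0.03291 = 21.06 h

21.06 h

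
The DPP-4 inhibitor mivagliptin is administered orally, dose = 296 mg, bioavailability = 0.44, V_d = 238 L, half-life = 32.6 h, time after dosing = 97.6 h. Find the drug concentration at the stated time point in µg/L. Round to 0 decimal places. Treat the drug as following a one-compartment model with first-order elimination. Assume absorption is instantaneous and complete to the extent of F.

Amount reaching circulation = F × Dose = 0.44 × 296.0 = 130.2 mg
C₀ = F·Dose / Vd = 130.2 / 238 = 0.5471 mg/L
k = ln2 / t½ = 0.693147 / 32.6 = 0.02126 h⁻¹
C = C₀ · e^(−k·t) = 0.5471 × e^(−0.02126 × 97.6)
  = 0.5471 × 0.1256 = 0.06872 mg/L
Convert: 0.06872 mg/L × 1000 = 68.72 µg/L

69 µg/L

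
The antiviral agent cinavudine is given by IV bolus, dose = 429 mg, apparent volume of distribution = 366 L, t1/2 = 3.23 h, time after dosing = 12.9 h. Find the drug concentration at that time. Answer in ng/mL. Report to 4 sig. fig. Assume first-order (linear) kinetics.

C₀ = Dose / Vd = 429.0 / 366 = 1.172 mg/L
k = ln2 / t½ = 0.693147 / 3.23 = 0.2146 h⁻¹
C = C₀ · e^(−k·t) = 1.172 × e^(−0.2146 × 12.9)
  = 1.172 × 0.06277 = 0.07357 mg/L
Convert: 0.07357 mg/L × 1000 = 73.57 ng/mL

73.57 ng/mL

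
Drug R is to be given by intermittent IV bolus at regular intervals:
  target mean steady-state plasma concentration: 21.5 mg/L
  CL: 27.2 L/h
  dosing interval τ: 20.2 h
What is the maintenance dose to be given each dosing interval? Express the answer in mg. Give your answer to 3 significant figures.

11800 mg

At steady state, Dose/τ = Css × CL.
Dose = Css × CL × τ = 21.5 × 27.20 × 20.2 = 11810 mg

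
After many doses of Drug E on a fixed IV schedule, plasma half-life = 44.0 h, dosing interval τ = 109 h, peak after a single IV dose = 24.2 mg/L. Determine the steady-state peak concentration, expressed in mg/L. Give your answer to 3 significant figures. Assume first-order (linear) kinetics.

29.5 mg/L

k = ln2 / t½ = 0.693147 / 44.0 = 0.01575 h⁻¹
e^(−kτ) = e^(−0.01575 × 109) = 0.1796
Accumulation ratio R = 1 / (1 − e^(−kτ)) = 1 / (1 − 0.1796) = 1.219
Steady-state peak = C₀ × R = 24.2 × 1.219 = 29.50 mg/L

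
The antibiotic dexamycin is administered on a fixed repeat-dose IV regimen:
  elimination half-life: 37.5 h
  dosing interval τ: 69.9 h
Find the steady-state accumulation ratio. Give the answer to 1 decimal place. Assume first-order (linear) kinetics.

1.4

k = ln2 / t½ = 0.693147 / 37.5 = 0.01848 h⁻¹
e^(−kτ) = e^(−0.01848 × 69.9) = 0.2748
Accumulation ratio R = 1 / (1 − e^(−kτ)) = 1 / (1 − 0.2748) = 1.379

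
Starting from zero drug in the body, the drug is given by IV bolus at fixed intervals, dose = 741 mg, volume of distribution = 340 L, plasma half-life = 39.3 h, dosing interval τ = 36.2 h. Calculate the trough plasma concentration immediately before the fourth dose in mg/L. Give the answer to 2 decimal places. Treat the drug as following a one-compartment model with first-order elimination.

C₀ per dose = Dose / Vd = 741 / 340 = 2.179 mg/L
k = ln2 / t½ = 0.693147 / 39.3 = 0.01764 h⁻¹
Fraction remaining after one interval: r = e^(−kτ) = e^(−0.01764 × 36.2) = 0.5280
Before dose 4, 3 doses have been given (aged 1τ, 2τ, 3τ).
C_trough = C₀ × (r + r² + … + r^3) = C₀ × r(1−r^3)/(1−r)
        = 2.179 × 0.5280 × (1 − 0.1472) / (1 − 0.5280) = 2.079 mg/L

2.08 mg/L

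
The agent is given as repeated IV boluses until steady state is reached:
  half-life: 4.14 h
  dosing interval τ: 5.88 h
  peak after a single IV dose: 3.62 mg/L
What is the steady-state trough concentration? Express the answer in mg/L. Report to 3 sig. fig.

2.16 mg/L

k = ln2 / t½ = 0.693147 / 4.14 = 0.1674 h⁻¹
e^(−kτ) = e^(−0.1674 × 5.88) = 0.3737
Accumulation ratio R = 1 / (1 − e^(−kτ)) = 1 / (1 − 0.3737) = 1.597
Steady-state trough = C₀ × R × e^(−kτ) = 3.62 × 1.597 × 0.3737 = 2.160 mg/L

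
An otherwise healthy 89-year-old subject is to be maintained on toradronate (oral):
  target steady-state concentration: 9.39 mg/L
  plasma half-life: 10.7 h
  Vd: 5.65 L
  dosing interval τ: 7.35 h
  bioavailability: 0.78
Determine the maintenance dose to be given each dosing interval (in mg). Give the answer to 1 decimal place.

32.4 mg

k = ln2 / t½ = 0.693147 / 10.7 = 0.06478 h⁻¹
CL = k × Vd = 0.06478 × 5.65 = 0.3660 L/h
At steady state, F × (Dose/τ) = Css × CL.
Dose = Css × CL × τ / F = 9.39 × 0.3660 × 7.35 / 0.78 = 32.38 mg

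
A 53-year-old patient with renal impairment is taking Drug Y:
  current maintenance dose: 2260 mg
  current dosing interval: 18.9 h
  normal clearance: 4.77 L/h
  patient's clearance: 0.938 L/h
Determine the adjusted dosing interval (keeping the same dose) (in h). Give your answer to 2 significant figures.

To keep the same average steady-state level, dosing rate must scale with clearance.
CL ratio = 0.938 / 4.77 = 0.1966
New interval (same dose) = 18.9 / 0.1966 = 96.13 h

96 h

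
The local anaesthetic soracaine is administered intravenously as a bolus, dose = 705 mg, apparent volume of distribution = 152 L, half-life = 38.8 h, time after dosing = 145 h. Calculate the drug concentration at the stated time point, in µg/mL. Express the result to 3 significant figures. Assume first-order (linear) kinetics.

C₀ = Dose / Vd = 705.0 / 152 = 4.638 mg/L
k = ln2 / t½ = 0.693147 / 38.8 = 0.01786 h⁻¹
C = C₀ · e^(−k·t) = 4.638 × e^(−0.01786 × 145)
  = 4.638 × 0.07504 = 0.3480 mg/L
(0.3480 mg/L = 0.3480 µg/mL)

0.348 µg/mL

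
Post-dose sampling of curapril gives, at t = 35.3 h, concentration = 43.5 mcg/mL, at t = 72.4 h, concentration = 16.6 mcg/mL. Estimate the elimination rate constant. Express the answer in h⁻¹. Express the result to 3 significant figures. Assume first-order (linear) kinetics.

0.0260 h⁻¹

k = ln(C₁/C₂) / (t₂ − t₁) = ln(43.5/16.6) / (72.4 − 35.3)
  = 0.9634 / 37.10 = 0.02597 h⁻¹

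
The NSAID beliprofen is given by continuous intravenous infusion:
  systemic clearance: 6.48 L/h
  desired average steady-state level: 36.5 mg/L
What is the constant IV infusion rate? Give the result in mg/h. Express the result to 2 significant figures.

240 mg/h

At steady state, infusion rate R₀ = Css × CL = 36.5 × 6.480 = 236.5 mg/h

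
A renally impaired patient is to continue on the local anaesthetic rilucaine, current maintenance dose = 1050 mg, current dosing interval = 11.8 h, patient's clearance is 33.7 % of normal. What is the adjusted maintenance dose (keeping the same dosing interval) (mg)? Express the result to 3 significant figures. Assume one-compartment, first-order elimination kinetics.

To keep the same average steady-state level, dosing rate must scale with clearance.
CL ratio = 33.7 / 100 = 0.3370
New dose (same interval) = 1050 × 0.3370 = 353.9 mg

354 mg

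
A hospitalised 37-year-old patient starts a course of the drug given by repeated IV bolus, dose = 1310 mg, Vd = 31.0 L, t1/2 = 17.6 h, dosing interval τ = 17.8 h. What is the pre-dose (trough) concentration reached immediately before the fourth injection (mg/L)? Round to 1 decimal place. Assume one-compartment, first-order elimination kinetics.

36.5 mg/L

C₀ per dose = Dose / Vd = 1310 / 31.0 = 42.26 mg/L
k = ln2 / t½ = 0.693147 / 17.6 = 0.03938 h⁻¹
Fraction remaining after one interval: r = e^(−kτ) = e^(−0.03938 × 17.8) = 0.4961
Before dose 4, 3 doses have been given (aged 1τ, 2τ, 3τ).
C_trough = C₀ × (r + r² + … + r^3) = C₀ × r(1−r^3)/(1−r)
        = 42.26 × 0.4961 × (1 − 0.1221) / (1 − 0.4961) = 36.53 mg/L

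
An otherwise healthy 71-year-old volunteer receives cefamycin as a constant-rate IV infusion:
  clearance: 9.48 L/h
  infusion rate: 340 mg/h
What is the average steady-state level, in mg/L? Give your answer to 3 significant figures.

At steady state Css = R₀ / CL = 340 / 9.480 = 35.86 mg/L

35.9 mg/L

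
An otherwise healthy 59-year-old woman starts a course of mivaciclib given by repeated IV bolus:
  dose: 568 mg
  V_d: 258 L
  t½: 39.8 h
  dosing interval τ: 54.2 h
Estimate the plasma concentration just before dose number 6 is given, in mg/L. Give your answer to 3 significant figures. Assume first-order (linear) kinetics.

1.39 mg/L

C₀ per dose = Dose / Vd = 568 / 258 = 2.202 mg/L
k = ln2 / t½ = 0.693147 / 39.8 = 0.01742 h⁻¹
Fraction remaining after one interval: r = e^(−kτ) = e^(−0.01742 × 54.2) = 0.3890
Before dose 6, 5 doses have been given (aged 1τ, 2τ, 3τ, 4τ, 5τ).
C_trough = C₀ × (r + r² + … + r^5) = C₀ × r(1−r^5)/(1−r)
        = 2.202 × 0.3890 × (1 − 0.008907) / (1 − 0.3890) = 1.389 mg/L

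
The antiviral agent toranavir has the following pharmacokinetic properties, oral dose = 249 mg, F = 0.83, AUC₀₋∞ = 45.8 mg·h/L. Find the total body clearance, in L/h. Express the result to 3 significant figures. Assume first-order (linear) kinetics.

CL = F·Dose / AUC = 0.83 × 249 / 45.8 = 4.512 L/h

4.51 L/h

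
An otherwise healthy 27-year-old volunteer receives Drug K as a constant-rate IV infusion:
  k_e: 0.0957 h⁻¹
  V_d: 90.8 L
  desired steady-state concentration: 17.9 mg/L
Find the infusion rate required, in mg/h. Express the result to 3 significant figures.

156 mg/h

CL = k × Vd = 0.09570 × 90.8 = 8.690 L/h
At steady state, infusion rate R₀ = Css × CL = 17.9 × 8.690 = 155.6 mg/h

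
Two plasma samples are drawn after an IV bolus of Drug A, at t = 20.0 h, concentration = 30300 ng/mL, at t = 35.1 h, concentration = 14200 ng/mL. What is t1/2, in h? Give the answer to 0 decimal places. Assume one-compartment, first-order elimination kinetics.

k = ln(C₁/C₂) / (t₂ − t₁) = ln(30300/14200) / (35.1 − 20.0)
  = 0.7579 / 15.10 = 0.05019 h⁻¹
t½ = ln2 / k = 0.693147 / 0.05019 = 13.81 h

14 h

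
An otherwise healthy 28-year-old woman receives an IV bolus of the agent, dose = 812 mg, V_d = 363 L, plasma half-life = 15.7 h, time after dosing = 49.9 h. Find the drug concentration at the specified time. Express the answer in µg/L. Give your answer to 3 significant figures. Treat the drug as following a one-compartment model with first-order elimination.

247 µg/L

C₀ = Dose / Vd = 812.0 / 363 = 2.237 mg/L
k = ln2 / t½ = 0.693147 / 15.7 = 0.04415 h⁻¹
C = C₀ · e^(−k·t) = 2.237 × e^(−0.04415 × 49.9)
  = 2.237 × 0.1105 = 0.2472 mg/L
Convert: 0.2472 mg/L × 1000 = 247.2 µg/L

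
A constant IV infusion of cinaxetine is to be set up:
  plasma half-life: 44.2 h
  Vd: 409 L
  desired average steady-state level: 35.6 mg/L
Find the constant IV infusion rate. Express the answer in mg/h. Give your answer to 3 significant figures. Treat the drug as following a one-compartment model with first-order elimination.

k = ln2 / t½ = 0.693147 / 44.2 = 0.01568 h⁻¹
CL = k × Vd = 0.01568 × 409 = 6.413 L/h
At steady state, infusion rate R₀ = Css × CL = 35.6 × 6.413 = 228.3 mg/h

228 mg/h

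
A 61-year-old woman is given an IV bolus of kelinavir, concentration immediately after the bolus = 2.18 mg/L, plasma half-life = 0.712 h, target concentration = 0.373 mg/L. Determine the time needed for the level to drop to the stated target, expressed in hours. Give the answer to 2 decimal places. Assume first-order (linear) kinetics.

1.81 h

k = ln2 / t½ = 0.693147 / 0.712 = 0.9735 h⁻¹
t = ln(C₀ / C) / k = ln(2.180 / 0.373) / 0.9735
  = ln(5.845) / 0.9735 = 1.766 / 0.9735 = 1.814 h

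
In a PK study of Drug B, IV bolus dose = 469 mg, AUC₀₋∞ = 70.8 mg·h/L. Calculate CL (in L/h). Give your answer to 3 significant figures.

CL = Dose / AUC = 469 / 70.8 = 6.624 L/h

6.62 L/h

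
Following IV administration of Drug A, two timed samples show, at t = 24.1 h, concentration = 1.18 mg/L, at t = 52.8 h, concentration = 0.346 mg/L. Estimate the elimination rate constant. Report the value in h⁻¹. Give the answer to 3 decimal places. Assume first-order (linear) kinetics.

k = ln(C₁/C₂) / (t₂ − t₁) = ln(1.18/0.346) / (52.8 − 24.1)
  = 1.227 / 28.70 = 0.04275 h⁻¹

0.043 h⁻¹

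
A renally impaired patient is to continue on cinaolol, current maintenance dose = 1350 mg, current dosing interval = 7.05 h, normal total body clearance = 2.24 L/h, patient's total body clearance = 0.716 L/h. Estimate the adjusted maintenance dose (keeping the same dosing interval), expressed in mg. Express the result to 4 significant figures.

431.5 mg

To keep the same average steady-state level, dosing rate must scale with clearance.
CL ratio = 0.716 / 2.24 = 0.3196
New dose (same interval) = 1350 × 0.3196 = 431.5 mg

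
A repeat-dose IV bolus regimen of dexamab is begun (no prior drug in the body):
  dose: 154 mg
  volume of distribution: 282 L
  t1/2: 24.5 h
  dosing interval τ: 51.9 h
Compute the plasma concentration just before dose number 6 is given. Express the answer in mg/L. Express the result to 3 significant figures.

C₀ per dose = Dose / Vd = 154 / 282 = 0.5461 mg/L
k = ln2 / t½ = 0.693147 / 24.5 = 0.02829 h⁻¹
Fraction remaining after one interval: r = e^(−kτ) = e^(−0.02829 × 51.9) = 0.2303
Before dose 6, 5 doses have been given (aged 1τ, 2τ, 3τ, 4τ, 5τ).
C_trough = C₀ × (r + r² + … + r^5) = C₀ × r(1−r^5)/(1−r)
        = 0.5461 × 0.2303 × (1 − 0.0006478) / (1 − 0.2303) = 0.1633 mg/L

0.163 mg/L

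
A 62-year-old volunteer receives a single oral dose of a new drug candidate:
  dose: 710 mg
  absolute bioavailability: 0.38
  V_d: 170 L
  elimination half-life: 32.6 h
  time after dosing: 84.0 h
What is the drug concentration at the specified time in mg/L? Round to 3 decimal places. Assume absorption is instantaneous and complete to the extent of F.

0.266 mg/L

Amount reaching circulation = F × Dose = 0.38 × 710.0 = 269.8 mg
C₀ = F·Dose / Vd = 269.8 / 170 = 1.587 mg/L
k = ln2 / t½ = 0.693147 / 32.6 = 0.02126 h⁻¹
C = C₀ · e^(−k·t) = 1.587 × e^(−0.02126 × 84.0)
  = 1.587 × 0.1677 = 0.2661 mg/L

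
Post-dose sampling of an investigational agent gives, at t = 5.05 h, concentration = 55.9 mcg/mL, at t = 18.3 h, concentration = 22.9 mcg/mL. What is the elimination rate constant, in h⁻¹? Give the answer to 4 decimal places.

k = ln(C₁/C₂) / (t₂ − t₁) = ln(55.9/22.9) / (18.3 − 5.05)
  = 0.8924 / 13.25 = 0.06735 h⁻¹

0.0674 h⁻¹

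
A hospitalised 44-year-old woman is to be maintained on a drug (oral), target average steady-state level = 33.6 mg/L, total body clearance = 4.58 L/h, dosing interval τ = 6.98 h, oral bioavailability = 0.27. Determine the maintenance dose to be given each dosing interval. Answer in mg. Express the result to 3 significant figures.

At steady state, F × (Dose/τ) = Css × CL.
Dose = Css × CL × τ / F = 33.6 × 4.580 × 6.98 / 0.27 = 3978 mg

3980 mg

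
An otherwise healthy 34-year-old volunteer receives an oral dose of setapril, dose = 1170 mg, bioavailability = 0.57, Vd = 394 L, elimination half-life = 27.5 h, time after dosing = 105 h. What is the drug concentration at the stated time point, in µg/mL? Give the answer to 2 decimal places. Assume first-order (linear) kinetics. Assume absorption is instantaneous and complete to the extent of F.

Amount reaching circulation = F × Dose = 0.57 × 1170 = 666.9 mg
C₀ = F·Dose / Vd = 666.9 / 394 = 1.693 mg/L
k = ln2 / t½ = 0.693147 / 27.5 = 0.02521 h⁻¹
C = C₀ · e^(−k·t) = 1.693 × e^(−0.02521 × 105)
  = 1.693 × 0.07086 = 0.1200 mg/L
(0.1200 mg/L = 0.1200 µg/mL)

0.12 µg/mL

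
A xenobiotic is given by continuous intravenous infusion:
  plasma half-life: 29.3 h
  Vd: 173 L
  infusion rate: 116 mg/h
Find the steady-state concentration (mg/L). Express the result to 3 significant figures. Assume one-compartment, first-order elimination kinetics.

k = ln2 / t½ = 0.693147 / 29.3 = 0.02366 h⁻¹
CL = k × Vd = 0.02366 × 173 = 4.093 L/h
At steady state Css = R₀ / CL = 116 / 4.093 = 28.34 mg/L

28.3 mg/L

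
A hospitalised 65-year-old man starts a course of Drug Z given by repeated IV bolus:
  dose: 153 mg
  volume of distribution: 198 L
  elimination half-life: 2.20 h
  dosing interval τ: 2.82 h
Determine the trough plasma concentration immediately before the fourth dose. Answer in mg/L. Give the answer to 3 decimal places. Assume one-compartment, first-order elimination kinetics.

C₀ per dose = Dose / Vd = 153 / 198 = 0.7727 mg/L
k = ln2 / t½ = 0.693147 / 2.20 = 0.3151 h⁻¹
Fraction remaining after one interval: r = e^(−kτ) = e^(−0.3151 × 2.82) = 0.4112
Before dose 4, 3 doses have been given (aged 1τ, 2τ, 3τ).
C_trough = C₀ × (r + r² + … + r^3) = C₀ × r(1−r^3)/(1−r)
        = 0.7727 × 0.4112 × (1 − 0.06953) / (1 − 0.4112) = 0.5021 mg/L

0.502 mg/L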